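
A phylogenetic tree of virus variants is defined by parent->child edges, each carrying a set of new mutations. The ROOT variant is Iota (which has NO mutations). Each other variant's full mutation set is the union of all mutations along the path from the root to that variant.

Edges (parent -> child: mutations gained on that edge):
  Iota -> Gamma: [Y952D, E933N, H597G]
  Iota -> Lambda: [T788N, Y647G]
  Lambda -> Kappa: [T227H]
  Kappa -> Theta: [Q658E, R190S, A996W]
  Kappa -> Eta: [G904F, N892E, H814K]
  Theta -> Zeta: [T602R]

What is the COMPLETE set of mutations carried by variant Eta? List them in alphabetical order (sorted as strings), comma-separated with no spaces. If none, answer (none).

Answer: G904F,H814K,N892E,T227H,T788N,Y647G

Derivation:
At Iota: gained [] -> total []
At Lambda: gained ['T788N', 'Y647G'] -> total ['T788N', 'Y647G']
At Kappa: gained ['T227H'] -> total ['T227H', 'T788N', 'Y647G']
At Eta: gained ['G904F', 'N892E', 'H814K'] -> total ['G904F', 'H814K', 'N892E', 'T227H', 'T788N', 'Y647G']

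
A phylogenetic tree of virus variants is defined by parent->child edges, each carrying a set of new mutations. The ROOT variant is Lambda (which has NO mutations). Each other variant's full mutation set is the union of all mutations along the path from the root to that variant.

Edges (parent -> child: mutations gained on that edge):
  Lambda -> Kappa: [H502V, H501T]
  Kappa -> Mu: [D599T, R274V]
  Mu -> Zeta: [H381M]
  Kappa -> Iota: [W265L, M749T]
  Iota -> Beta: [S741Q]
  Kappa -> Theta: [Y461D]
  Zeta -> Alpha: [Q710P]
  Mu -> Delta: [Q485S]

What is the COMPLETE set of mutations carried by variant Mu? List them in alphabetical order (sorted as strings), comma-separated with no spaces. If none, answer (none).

Answer: D599T,H501T,H502V,R274V

Derivation:
At Lambda: gained [] -> total []
At Kappa: gained ['H502V', 'H501T'] -> total ['H501T', 'H502V']
At Mu: gained ['D599T', 'R274V'] -> total ['D599T', 'H501T', 'H502V', 'R274V']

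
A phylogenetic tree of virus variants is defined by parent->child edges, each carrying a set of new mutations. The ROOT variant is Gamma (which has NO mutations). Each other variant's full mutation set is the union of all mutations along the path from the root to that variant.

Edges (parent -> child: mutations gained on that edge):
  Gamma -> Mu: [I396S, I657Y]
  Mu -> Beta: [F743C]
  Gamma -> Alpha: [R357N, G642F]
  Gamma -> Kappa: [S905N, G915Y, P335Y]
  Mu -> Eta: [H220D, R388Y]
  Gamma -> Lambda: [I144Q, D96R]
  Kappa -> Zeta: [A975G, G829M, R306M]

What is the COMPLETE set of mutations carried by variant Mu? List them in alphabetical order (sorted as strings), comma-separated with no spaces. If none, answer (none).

Answer: I396S,I657Y

Derivation:
At Gamma: gained [] -> total []
At Mu: gained ['I396S', 'I657Y'] -> total ['I396S', 'I657Y']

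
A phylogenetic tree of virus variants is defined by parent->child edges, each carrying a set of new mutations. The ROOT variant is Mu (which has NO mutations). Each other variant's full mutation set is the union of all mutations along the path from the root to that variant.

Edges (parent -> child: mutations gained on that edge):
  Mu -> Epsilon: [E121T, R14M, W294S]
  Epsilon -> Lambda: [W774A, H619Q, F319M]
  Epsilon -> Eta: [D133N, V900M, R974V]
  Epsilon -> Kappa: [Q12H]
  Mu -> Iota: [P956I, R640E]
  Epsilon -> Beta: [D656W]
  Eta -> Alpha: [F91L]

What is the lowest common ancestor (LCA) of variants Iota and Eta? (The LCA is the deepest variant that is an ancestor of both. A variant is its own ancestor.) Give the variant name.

Answer: Mu

Derivation:
Path from root to Iota: Mu -> Iota
  ancestors of Iota: {Mu, Iota}
Path from root to Eta: Mu -> Epsilon -> Eta
  ancestors of Eta: {Mu, Epsilon, Eta}
Common ancestors: {Mu}
Walk up from Eta: Eta (not in ancestors of Iota), Epsilon (not in ancestors of Iota), Mu (in ancestors of Iota)
Deepest common ancestor (LCA) = Mu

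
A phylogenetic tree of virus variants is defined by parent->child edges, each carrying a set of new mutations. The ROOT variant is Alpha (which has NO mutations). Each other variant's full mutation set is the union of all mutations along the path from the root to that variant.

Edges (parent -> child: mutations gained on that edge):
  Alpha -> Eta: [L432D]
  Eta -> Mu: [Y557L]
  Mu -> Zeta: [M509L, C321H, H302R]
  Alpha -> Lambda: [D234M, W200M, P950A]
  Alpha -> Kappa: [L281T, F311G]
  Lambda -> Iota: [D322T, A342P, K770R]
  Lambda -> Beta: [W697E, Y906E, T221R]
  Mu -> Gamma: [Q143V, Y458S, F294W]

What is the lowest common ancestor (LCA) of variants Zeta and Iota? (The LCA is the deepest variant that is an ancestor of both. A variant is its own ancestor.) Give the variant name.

Answer: Alpha

Derivation:
Path from root to Zeta: Alpha -> Eta -> Mu -> Zeta
  ancestors of Zeta: {Alpha, Eta, Mu, Zeta}
Path from root to Iota: Alpha -> Lambda -> Iota
  ancestors of Iota: {Alpha, Lambda, Iota}
Common ancestors: {Alpha}
Walk up from Iota: Iota (not in ancestors of Zeta), Lambda (not in ancestors of Zeta), Alpha (in ancestors of Zeta)
Deepest common ancestor (LCA) = Alpha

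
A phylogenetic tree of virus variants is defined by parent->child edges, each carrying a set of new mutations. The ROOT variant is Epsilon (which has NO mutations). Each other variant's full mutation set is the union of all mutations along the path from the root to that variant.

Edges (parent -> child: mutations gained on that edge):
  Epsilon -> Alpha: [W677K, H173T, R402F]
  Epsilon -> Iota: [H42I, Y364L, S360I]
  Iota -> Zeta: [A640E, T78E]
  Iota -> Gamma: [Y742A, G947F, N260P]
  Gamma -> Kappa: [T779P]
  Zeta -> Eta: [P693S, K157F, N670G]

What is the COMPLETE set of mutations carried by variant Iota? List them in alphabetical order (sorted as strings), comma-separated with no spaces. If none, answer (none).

Answer: H42I,S360I,Y364L

Derivation:
At Epsilon: gained [] -> total []
At Iota: gained ['H42I', 'Y364L', 'S360I'] -> total ['H42I', 'S360I', 'Y364L']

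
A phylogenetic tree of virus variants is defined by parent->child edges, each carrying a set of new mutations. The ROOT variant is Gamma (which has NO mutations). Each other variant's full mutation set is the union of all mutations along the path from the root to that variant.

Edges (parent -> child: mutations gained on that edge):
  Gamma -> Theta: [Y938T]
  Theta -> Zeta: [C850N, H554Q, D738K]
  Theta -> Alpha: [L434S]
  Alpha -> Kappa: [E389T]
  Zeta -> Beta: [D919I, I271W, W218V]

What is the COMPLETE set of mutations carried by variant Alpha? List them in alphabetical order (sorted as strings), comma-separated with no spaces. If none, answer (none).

At Gamma: gained [] -> total []
At Theta: gained ['Y938T'] -> total ['Y938T']
At Alpha: gained ['L434S'] -> total ['L434S', 'Y938T']

Answer: L434S,Y938T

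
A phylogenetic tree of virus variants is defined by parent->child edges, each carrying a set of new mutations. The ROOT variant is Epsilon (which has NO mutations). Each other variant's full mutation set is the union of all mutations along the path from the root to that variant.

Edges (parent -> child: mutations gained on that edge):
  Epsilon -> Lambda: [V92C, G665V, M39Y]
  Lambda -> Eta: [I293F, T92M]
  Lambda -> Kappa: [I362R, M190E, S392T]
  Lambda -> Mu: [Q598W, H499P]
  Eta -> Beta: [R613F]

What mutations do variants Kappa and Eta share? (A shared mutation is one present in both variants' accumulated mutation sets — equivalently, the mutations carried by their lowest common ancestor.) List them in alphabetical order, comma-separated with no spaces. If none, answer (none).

Accumulating mutations along path to Kappa:
  At Epsilon: gained [] -> total []
  At Lambda: gained ['V92C', 'G665V', 'M39Y'] -> total ['G665V', 'M39Y', 'V92C']
  At Kappa: gained ['I362R', 'M190E', 'S392T'] -> total ['G665V', 'I362R', 'M190E', 'M39Y', 'S392T', 'V92C']
Mutations(Kappa) = ['G665V', 'I362R', 'M190E', 'M39Y', 'S392T', 'V92C']
Accumulating mutations along path to Eta:
  At Epsilon: gained [] -> total []
  At Lambda: gained ['V92C', 'G665V', 'M39Y'] -> total ['G665V', 'M39Y', 'V92C']
  At Eta: gained ['I293F', 'T92M'] -> total ['G665V', 'I293F', 'M39Y', 'T92M', 'V92C']
Mutations(Eta) = ['G665V', 'I293F', 'M39Y', 'T92M', 'V92C']
Intersection: ['G665V', 'I362R', 'M190E', 'M39Y', 'S392T', 'V92C'] ∩ ['G665V', 'I293F', 'M39Y', 'T92M', 'V92C'] = ['G665V', 'M39Y', 'V92C']

Answer: G665V,M39Y,V92C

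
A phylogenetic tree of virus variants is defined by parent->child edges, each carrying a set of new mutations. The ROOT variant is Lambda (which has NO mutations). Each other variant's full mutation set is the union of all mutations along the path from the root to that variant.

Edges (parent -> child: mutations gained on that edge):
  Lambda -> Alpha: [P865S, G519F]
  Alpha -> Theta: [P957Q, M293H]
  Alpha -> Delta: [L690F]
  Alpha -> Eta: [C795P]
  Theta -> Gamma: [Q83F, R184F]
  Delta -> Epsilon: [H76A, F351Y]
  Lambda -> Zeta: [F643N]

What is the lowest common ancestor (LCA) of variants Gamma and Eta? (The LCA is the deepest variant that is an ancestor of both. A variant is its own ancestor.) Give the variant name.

Path from root to Gamma: Lambda -> Alpha -> Theta -> Gamma
  ancestors of Gamma: {Lambda, Alpha, Theta, Gamma}
Path from root to Eta: Lambda -> Alpha -> Eta
  ancestors of Eta: {Lambda, Alpha, Eta}
Common ancestors: {Lambda, Alpha}
Walk up from Eta: Eta (not in ancestors of Gamma), Alpha (in ancestors of Gamma), Lambda (in ancestors of Gamma)
Deepest common ancestor (LCA) = Alpha

Answer: Alpha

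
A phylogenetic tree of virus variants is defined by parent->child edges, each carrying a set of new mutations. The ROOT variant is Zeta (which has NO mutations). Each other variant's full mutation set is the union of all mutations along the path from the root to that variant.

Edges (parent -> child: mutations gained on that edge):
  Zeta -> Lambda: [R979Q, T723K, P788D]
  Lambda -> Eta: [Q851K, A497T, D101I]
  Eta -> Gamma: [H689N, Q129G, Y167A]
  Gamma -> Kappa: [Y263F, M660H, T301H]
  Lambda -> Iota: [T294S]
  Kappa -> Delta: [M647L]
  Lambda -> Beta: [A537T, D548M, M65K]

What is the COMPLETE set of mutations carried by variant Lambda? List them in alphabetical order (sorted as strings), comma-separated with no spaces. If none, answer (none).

At Zeta: gained [] -> total []
At Lambda: gained ['R979Q', 'T723K', 'P788D'] -> total ['P788D', 'R979Q', 'T723K']

Answer: P788D,R979Q,T723K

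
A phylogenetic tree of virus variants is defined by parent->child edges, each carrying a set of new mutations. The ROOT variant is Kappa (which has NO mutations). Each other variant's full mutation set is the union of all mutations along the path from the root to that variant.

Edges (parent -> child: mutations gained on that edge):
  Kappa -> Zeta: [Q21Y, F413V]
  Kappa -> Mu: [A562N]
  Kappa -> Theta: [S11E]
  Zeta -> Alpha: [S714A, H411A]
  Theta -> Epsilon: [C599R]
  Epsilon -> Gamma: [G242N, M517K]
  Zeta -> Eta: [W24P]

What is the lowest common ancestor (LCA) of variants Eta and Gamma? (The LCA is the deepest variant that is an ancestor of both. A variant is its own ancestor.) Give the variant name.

Path from root to Eta: Kappa -> Zeta -> Eta
  ancestors of Eta: {Kappa, Zeta, Eta}
Path from root to Gamma: Kappa -> Theta -> Epsilon -> Gamma
  ancestors of Gamma: {Kappa, Theta, Epsilon, Gamma}
Common ancestors: {Kappa}
Walk up from Gamma: Gamma (not in ancestors of Eta), Epsilon (not in ancestors of Eta), Theta (not in ancestors of Eta), Kappa (in ancestors of Eta)
Deepest common ancestor (LCA) = Kappa

Answer: Kappa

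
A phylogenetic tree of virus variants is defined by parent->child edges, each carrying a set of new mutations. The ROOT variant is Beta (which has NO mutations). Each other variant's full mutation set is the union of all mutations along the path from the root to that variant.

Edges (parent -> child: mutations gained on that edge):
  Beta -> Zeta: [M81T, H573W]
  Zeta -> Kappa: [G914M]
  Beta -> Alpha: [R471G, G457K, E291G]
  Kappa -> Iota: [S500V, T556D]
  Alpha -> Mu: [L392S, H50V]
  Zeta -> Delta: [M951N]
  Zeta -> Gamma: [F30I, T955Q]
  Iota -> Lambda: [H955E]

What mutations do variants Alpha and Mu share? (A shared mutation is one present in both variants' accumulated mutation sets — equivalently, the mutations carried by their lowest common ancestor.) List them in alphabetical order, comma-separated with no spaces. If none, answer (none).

Accumulating mutations along path to Alpha:
  At Beta: gained [] -> total []
  At Alpha: gained ['R471G', 'G457K', 'E291G'] -> total ['E291G', 'G457K', 'R471G']
Mutations(Alpha) = ['E291G', 'G457K', 'R471G']
Accumulating mutations along path to Mu:
  At Beta: gained [] -> total []
  At Alpha: gained ['R471G', 'G457K', 'E291G'] -> total ['E291G', 'G457K', 'R471G']
  At Mu: gained ['L392S', 'H50V'] -> total ['E291G', 'G457K', 'H50V', 'L392S', 'R471G']
Mutations(Mu) = ['E291G', 'G457K', 'H50V', 'L392S', 'R471G']
Intersection: ['E291G', 'G457K', 'R471G'] ∩ ['E291G', 'G457K', 'H50V', 'L392S', 'R471G'] = ['E291G', 'G457K', 'R471G']

Answer: E291G,G457K,R471G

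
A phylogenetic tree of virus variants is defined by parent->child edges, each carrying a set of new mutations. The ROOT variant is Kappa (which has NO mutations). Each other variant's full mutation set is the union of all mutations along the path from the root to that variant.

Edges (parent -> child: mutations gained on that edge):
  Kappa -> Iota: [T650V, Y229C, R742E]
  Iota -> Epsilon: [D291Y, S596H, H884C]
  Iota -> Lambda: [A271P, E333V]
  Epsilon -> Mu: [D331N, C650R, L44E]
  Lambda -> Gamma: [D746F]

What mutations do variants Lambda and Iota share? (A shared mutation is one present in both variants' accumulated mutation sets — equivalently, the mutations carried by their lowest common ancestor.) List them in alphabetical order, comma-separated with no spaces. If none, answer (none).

Answer: R742E,T650V,Y229C

Derivation:
Accumulating mutations along path to Lambda:
  At Kappa: gained [] -> total []
  At Iota: gained ['T650V', 'Y229C', 'R742E'] -> total ['R742E', 'T650V', 'Y229C']
  At Lambda: gained ['A271P', 'E333V'] -> total ['A271P', 'E333V', 'R742E', 'T650V', 'Y229C']
Mutations(Lambda) = ['A271P', 'E333V', 'R742E', 'T650V', 'Y229C']
Accumulating mutations along path to Iota:
  At Kappa: gained [] -> total []
  At Iota: gained ['T650V', 'Y229C', 'R742E'] -> total ['R742E', 'T650V', 'Y229C']
Mutations(Iota) = ['R742E', 'T650V', 'Y229C']
Intersection: ['A271P', 'E333V', 'R742E', 'T650V', 'Y229C'] ∩ ['R742E', 'T650V', 'Y229C'] = ['R742E', 'T650V', 'Y229C']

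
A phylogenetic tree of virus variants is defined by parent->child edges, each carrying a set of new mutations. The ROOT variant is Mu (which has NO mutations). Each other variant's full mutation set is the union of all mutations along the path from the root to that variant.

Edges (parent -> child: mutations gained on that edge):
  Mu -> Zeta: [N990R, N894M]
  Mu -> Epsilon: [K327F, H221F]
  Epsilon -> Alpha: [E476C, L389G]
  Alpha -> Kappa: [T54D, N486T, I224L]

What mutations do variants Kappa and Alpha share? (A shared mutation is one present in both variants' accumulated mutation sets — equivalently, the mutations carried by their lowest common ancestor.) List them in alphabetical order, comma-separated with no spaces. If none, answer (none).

Accumulating mutations along path to Kappa:
  At Mu: gained [] -> total []
  At Epsilon: gained ['K327F', 'H221F'] -> total ['H221F', 'K327F']
  At Alpha: gained ['E476C', 'L389G'] -> total ['E476C', 'H221F', 'K327F', 'L389G']
  At Kappa: gained ['T54D', 'N486T', 'I224L'] -> total ['E476C', 'H221F', 'I224L', 'K327F', 'L389G', 'N486T', 'T54D']
Mutations(Kappa) = ['E476C', 'H221F', 'I224L', 'K327F', 'L389G', 'N486T', 'T54D']
Accumulating mutations along path to Alpha:
  At Mu: gained [] -> total []
  At Epsilon: gained ['K327F', 'H221F'] -> total ['H221F', 'K327F']
  At Alpha: gained ['E476C', 'L389G'] -> total ['E476C', 'H221F', 'K327F', 'L389G']
Mutations(Alpha) = ['E476C', 'H221F', 'K327F', 'L389G']
Intersection: ['E476C', 'H221F', 'I224L', 'K327F', 'L389G', 'N486T', 'T54D'] ∩ ['E476C', 'H221F', 'K327F', 'L389G'] = ['E476C', 'H221F', 'K327F', 'L389G']

Answer: E476C,H221F,K327F,L389G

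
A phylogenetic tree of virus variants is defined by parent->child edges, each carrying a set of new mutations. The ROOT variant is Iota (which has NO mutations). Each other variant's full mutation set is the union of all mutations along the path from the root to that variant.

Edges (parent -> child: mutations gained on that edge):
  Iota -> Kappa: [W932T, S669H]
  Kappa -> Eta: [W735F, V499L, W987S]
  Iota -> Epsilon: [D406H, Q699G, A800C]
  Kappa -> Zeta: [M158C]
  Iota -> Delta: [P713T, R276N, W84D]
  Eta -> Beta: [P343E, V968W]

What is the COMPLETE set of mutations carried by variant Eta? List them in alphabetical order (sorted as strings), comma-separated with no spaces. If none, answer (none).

At Iota: gained [] -> total []
At Kappa: gained ['W932T', 'S669H'] -> total ['S669H', 'W932T']
At Eta: gained ['W735F', 'V499L', 'W987S'] -> total ['S669H', 'V499L', 'W735F', 'W932T', 'W987S']

Answer: S669H,V499L,W735F,W932T,W987S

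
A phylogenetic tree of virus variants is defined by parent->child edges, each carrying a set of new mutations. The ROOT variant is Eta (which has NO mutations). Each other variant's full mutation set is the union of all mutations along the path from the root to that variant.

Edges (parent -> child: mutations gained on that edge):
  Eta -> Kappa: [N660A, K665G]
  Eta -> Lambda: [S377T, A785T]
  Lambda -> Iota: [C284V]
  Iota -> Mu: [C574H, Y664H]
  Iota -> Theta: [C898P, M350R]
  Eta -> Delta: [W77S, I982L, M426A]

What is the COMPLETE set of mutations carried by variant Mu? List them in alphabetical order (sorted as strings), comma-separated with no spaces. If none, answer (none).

At Eta: gained [] -> total []
At Lambda: gained ['S377T', 'A785T'] -> total ['A785T', 'S377T']
At Iota: gained ['C284V'] -> total ['A785T', 'C284V', 'S377T']
At Mu: gained ['C574H', 'Y664H'] -> total ['A785T', 'C284V', 'C574H', 'S377T', 'Y664H']

Answer: A785T,C284V,C574H,S377T,Y664H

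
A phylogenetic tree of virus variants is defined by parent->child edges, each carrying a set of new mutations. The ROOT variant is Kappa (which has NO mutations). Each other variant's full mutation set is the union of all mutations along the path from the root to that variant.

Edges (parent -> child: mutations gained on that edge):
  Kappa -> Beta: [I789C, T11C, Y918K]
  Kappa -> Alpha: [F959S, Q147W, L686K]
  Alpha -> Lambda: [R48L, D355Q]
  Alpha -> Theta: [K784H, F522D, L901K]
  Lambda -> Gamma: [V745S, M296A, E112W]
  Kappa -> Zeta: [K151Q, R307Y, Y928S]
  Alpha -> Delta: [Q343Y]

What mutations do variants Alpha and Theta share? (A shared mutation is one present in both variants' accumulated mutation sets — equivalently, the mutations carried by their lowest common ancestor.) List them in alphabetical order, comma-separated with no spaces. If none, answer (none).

Accumulating mutations along path to Alpha:
  At Kappa: gained [] -> total []
  At Alpha: gained ['F959S', 'Q147W', 'L686K'] -> total ['F959S', 'L686K', 'Q147W']
Mutations(Alpha) = ['F959S', 'L686K', 'Q147W']
Accumulating mutations along path to Theta:
  At Kappa: gained [] -> total []
  At Alpha: gained ['F959S', 'Q147W', 'L686K'] -> total ['F959S', 'L686K', 'Q147W']
  At Theta: gained ['K784H', 'F522D', 'L901K'] -> total ['F522D', 'F959S', 'K784H', 'L686K', 'L901K', 'Q147W']
Mutations(Theta) = ['F522D', 'F959S', 'K784H', 'L686K', 'L901K', 'Q147W']
Intersection: ['F959S', 'L686K', 'Q147W'] ∩ ['F522D', 'F959S', 'K784H', 'L686K', 'L901K', 'Q147W'] = ['F959S', 'L686K', 'Q147W']

Answer: F959S,L686K,Q147W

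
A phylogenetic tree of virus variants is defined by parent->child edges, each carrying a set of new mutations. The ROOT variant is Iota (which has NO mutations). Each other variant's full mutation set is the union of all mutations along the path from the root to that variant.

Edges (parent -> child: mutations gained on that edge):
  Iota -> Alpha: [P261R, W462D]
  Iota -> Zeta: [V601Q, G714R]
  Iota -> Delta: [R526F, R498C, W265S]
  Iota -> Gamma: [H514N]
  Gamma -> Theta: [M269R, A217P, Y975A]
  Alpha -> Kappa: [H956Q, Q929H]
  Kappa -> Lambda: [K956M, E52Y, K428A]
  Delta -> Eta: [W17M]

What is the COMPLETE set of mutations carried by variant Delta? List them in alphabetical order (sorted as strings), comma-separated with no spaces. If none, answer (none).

At Iota: gained [] -> total []
At Delta: gained ['R526F', 'R498C', 'W265S'] -> total ['R498C', 'R526F', 'W265S']

Answer: R498C,R526F,W265S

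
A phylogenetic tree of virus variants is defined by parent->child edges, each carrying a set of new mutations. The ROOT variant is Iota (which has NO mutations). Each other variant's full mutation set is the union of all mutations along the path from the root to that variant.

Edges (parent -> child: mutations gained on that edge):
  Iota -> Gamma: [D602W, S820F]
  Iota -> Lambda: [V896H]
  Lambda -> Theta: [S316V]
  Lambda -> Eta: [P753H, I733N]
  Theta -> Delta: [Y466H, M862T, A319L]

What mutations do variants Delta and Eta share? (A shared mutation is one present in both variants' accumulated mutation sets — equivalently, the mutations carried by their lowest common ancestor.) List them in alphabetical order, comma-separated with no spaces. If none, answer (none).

Accumulating mutations along path to Delta:
  At Iota: gained [] -> total []
  At Lambda: gained ['V896H'] -> total ['V896H']
  At Theta: gained ['S316V'] -> total ['S316V', 'V896H']
  At Delta: gained ['Y466H', 'M862T', 'A319L'] -> total ['A319L', 'M862T', 'S316V', 'V896H', 'Y466H']
Mutations(Delta) = ['A319L', 'M862T', 'S316V', 'V896H', 'Y466H']
Accumulating mutations along path to Eta:
  At Iota: gained [] -> total []
  At Lambda: gained ['V896H'] -> total ['V896H']
  At Eta: gained ['P753H', 'I733N'] -> total ['I733N', 'P753H', 'V896H']
Mutations(Eta) = ['I733N', 'P753H', 'V896H']
Intersection: ['A319L', 'M862T', 'S316V', 'V896H', 'Y466H'] ∩ ['I733N', 'P753H', 'V896H'] = ['V896H']

Answer: V896H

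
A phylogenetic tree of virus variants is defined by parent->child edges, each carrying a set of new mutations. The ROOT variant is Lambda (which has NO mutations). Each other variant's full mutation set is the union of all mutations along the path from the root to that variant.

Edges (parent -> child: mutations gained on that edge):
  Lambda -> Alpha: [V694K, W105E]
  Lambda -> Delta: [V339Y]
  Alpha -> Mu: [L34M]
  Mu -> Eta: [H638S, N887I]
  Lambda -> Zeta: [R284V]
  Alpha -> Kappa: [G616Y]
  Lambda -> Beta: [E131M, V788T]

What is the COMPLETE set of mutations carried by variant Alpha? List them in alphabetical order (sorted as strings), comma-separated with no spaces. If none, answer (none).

At Lambda: gained [] -> total []
At Alpha: gained ['V694K', 'W105E'] -> total ['V694K', 'W105E']

Answer: V694K,W105E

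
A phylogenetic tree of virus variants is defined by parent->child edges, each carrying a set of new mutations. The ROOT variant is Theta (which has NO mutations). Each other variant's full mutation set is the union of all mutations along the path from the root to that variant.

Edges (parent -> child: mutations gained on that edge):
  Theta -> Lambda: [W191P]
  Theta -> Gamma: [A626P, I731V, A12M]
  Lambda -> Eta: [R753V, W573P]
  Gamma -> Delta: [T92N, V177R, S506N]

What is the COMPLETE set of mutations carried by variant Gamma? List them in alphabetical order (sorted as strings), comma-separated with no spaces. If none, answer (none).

Answer: A12M,A626P,I731V

Derivation:
At Theta: gained [] -> total []
At Gamma: gained ['A626P', 'I731V', 'A12M'] -> total ['A12M', 'A626P', 'I731V']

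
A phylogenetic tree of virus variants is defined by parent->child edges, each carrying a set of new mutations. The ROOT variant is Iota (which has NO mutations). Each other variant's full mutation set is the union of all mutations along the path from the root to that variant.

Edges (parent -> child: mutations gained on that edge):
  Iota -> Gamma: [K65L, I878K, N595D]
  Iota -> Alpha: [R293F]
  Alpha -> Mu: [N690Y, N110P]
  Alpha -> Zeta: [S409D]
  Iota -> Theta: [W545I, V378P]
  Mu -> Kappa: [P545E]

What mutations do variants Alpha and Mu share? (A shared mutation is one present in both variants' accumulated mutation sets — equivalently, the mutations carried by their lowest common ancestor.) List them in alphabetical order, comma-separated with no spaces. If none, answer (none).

Accumulating mutations along path to Alpha:
  At Iota: gained [] -> total []
  At Alpha: gained ['R293F'] -> total ['R293F']
Mutations(Alpha) = ['R293F']
Accumulating mutations along path to Mu:
  At Iota: gained [] -> total []
  At Alpha: gained ['R293F'] -> total ['R293F']
  At Mu: gained ['N690Y', 'N110P'] -> total ['N110P', 'N690Y', 'R293F']
Mutations(Mu) = ['N110P', 'N690Y', 'R293F']
Intersection: ['R293F'] ∩ ['N110P', 'N690Y', 'R293F'] = ['R293F']

Answer: R293F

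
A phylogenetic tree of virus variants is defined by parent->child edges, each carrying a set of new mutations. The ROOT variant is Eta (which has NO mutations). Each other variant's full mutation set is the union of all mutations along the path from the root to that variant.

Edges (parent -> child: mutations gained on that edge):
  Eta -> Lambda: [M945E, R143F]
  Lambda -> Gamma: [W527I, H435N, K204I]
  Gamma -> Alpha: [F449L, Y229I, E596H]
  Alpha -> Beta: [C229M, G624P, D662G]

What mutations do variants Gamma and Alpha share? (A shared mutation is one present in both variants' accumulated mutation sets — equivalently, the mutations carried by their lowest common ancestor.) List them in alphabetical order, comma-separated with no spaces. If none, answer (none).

Accumulating mutations along path to Gamma:
  At Eta: gained [] -> total []
  At Lambda: gained ['M945E', 'R143F'] -> total ['M945E', 'R143F']
  At Gamma: gained ['W527I', 'H435N', 'K204I'] -> total ['H435N', 'K204I', 'M945E', 'R143F', 'W527I']
Mutations(Gamma) = ['H435N', 'K204I', 'M945E', 'R143F', 'W527I']
Accumulating mutations along path to Alpha:
  At Eta: gained [] -> total []
  At Lambda: gained ['M945E', 'R143F'] -> total ['M945E', 'R143F']
  At Gamma: gained ['W527I', 'H435N', 'K204I'] -> total ['H435N', 'K204I', 'M945E', 'R143F', 'W527I']
  At Alpha: gained ['F449L', 'Y229I', 'E596H'] -> total ['E596H', 'F449L', 'H435N', 'K204I', 'M945E', 'R143F', 'W527I', 'Y229I']
Mutations(Alpha) = ['E596H', 'F449L', 'H435N', 'K204I', 'M945E', 'R143F', 'W527I', 'Y229I']
Intersection: ['H435N', 'K204I', 'M945E', 'R143F', 'W527I'] ∩ ['E596H', 'F449L', 'H435N', 'K204I', 'M945E', 'R143F', 'W527I', 'Y229I'] = ['H435N', 'K204I', 'M945E', 'R143F', 'W527I']

Answer: H435N,K204I,M945E,R143F,W527I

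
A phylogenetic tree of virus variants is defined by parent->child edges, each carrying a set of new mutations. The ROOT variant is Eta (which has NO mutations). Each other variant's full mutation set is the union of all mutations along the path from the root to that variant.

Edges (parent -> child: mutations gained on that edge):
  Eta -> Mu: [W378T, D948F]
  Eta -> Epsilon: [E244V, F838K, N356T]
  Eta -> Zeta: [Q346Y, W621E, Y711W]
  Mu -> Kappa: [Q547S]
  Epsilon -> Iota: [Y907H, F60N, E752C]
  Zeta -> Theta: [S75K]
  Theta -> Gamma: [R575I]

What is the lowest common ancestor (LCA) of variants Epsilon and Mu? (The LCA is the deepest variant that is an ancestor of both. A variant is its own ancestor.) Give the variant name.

Path from root to Epsilon: Eta -> Epsilon
  ancestors of Epsilon: {Eta, Epsilon}
Path from root to Mu: Eta -> Mu
  ancestors of Mu: {Eta, Mu}
Common ancestors: {Eta}
Walk up from Mu: Mu (not in ancestors of Epsilon), Eta (in ancestors of Epsilon)
Deepest common ancestor (LCA) = Eta

Answer: Eta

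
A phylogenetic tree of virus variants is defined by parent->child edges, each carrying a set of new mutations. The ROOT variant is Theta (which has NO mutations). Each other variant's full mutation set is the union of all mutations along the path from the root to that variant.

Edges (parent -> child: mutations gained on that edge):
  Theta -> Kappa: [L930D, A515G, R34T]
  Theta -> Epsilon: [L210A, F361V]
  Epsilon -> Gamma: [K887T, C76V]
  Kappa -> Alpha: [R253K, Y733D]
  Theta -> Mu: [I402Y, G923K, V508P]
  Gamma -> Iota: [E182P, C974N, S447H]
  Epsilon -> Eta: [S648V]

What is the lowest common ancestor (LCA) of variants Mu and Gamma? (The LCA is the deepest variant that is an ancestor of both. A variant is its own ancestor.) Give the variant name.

Path from root to Mu: Theta -> Mu
  ancestors of Mu: {Theta, Mu}
Path from root to Gamma: Theta -> Epsilon -> Gamma
  ancestors of Gamma: {Theta, Epsilon, Gamma}
Common ancestors: {Theta}
Walk up from Gamma: Gamma (not in ancestors of Mu), Epsilon (not in ancestors of Mu), Theta (in ancestors of Mu)
Deepest common ancestor (LCA) = Theta

Answer: Theta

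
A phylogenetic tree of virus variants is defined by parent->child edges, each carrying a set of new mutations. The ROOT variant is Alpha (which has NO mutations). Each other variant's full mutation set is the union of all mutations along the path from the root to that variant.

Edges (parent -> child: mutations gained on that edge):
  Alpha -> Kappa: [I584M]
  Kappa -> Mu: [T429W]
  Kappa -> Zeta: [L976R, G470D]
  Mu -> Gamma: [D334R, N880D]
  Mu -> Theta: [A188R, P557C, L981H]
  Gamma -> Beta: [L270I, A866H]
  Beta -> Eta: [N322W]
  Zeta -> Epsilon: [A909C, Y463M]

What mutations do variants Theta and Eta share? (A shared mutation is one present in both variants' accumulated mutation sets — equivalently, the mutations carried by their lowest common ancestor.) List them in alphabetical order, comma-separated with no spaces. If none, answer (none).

Answer: I584M,T429W

Derivation:
Accumulating mutations along path to Theta:
  At Alpha: gained [] -> total []
  At Kappa: gained ['I584M'] -> total ['I584M']
  At Mu: gained ['T429W'] -> total ['I584M', 'T429W']
  At Theta: gained ['A188R', 'P557C', 'L981H'] -> total ['A188R', 'I584M', 'L981H', 'P557C', 'T429W']
Mutations(Theta) = ['A188R', 'I584M', 'L981H', 'P557C', 'T429W']
Accumulating mutations along path to Eta:
  At Alpha: gained [] -> total []
  At Kappa: gained ['I584M'] -> total ['I584M']
  At Mu: gained ['T429W'] -> total ['I584M', 'T429W']
  At Gamma: gained ['D334R', 'N880D'] -> total ['D334R', 'I584M', 'N880D', 'T429W']
  At Beta: gained ['L270I', 'A866H'] -> total ['A866H', 'D334R', 'I584M', 'L270I', 'N880D', 'T429W']
  At Eta: gained ['N322W'] -> total ['A866H', 'D334R', 'I584M', 'L270I', 'N322W', 'N880D', 'T429W']
Mutations(Eta) = ['A866H', 'D334R', 'I584M', 'L270I', 'N322W', 'N880D', 'T429W']
Intersection: ['A188R', 'I584M', 'L981H', 'P557C', 'T429W'] ∩ ['A866H', 'D334R', 'I584M', 'L270I', 'N322W', 'N880D', 'T429W'] = ['I584M', 'T429W']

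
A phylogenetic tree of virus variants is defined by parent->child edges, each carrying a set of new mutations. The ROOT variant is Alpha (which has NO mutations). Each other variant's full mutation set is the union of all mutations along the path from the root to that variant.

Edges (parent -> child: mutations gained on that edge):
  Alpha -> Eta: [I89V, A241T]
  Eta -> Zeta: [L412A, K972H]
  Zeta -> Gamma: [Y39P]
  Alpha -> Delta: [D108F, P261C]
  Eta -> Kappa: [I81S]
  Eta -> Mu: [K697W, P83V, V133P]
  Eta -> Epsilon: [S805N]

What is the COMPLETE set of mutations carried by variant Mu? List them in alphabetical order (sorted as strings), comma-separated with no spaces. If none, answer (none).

Answer: A241T,I89V,K697W,P83V,V133P

Derivation:
At Alpha: gained [] -> total []
At Eta: gained ['I89V', 'A241T'] -> total ['A241T', 'I89V']
At Mu: gained ['K697W', 'P83V', 'V133P'] -> total ['A241T', 'I89V', 'K697W', 'P83V', 'V133P']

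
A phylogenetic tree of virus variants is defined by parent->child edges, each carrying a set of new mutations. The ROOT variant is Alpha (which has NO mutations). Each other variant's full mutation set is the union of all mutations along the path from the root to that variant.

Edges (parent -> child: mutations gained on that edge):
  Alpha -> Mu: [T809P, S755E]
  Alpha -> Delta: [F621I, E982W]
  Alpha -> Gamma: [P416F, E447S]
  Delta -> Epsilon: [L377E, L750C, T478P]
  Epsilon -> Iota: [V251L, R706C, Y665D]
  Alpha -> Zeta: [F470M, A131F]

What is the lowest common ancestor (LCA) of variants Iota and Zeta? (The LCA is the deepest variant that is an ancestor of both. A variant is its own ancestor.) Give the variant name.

Answer: Alpha

Derivation:
Path from root to Iota: Alpha -> Delta -> Epsilon -> Iota
  ancestors of Iota: {Alpha, Delta, Epsilon, Iota}
Path from root to Zeta: Alpha -> Zeta
  ancestors of Zeta: {Alpha, Zeta}
Common ancestors: {Alpha}
Walk up from Zeta: Zeta (not in ancestors of Iota), Alpha (in ancestors of Iota)
Deepest common ancestor (LCA) = Alpha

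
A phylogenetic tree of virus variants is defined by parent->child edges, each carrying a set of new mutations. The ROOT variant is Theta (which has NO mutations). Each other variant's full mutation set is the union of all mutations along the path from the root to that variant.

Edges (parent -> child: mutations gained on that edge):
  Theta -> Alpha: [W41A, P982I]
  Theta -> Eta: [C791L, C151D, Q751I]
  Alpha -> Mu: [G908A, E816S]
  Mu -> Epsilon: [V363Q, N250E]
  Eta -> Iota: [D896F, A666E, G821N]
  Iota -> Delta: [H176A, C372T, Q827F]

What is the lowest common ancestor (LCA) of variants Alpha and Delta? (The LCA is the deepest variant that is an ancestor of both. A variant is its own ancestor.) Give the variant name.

Path from root to Alpha: Theta -> Alpha
  ancestors of Alpha: {Theta, Alpha}
Path from root to Delta: Theta -> Eta -> Iota -> Delta
  ancestors of Delta: {Theta, Eta, Iota, Delta}
Common ancestors: {Theta}
Walk up from Delta: Delta (not in ancestors of Alpha), Iota (not in ancestors of Alpha), Eta (not in ancestors of Alpha), Theta (in ancestors of Alpha)
Deepest common ancestor (LCA) = Theta

Answer: Theta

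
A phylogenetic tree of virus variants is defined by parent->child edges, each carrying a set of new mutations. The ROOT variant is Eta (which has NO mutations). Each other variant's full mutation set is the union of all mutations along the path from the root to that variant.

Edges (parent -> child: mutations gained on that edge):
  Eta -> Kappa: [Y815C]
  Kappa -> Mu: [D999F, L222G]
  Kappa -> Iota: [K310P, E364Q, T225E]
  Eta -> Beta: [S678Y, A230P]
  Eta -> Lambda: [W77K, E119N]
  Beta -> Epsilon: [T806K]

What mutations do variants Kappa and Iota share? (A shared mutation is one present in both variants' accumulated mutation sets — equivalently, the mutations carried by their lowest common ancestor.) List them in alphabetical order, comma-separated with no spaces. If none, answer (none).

Answer: Y815C

Derivation:
Accumulating mutations along path to Kappa:
  At Eta: gained [] -> total []
  At Kappa: gained ['Y815C'] -> total ['Y815C']
Mutations(Kappa) = ['Y815C']
Accumulating mutations along path to Iota:
  At Eta: gained [] -> total []
  At Kappa: gained ['Y815C'] -> total ['Y815C']
  At Iota: gained ['K310P', 'E364Q', 'T225E'] -> total ['E364Q', 'K310P', 'T225E', 'Y815C']
Mutations(Iota) = ['E364Q', 'K310P', 'T225E', 'Y815C']
Intersection: ['Y815C'] ∩ ['E364Q', 'K310P', 'T225E', 'Y815C'] = ['Y815C']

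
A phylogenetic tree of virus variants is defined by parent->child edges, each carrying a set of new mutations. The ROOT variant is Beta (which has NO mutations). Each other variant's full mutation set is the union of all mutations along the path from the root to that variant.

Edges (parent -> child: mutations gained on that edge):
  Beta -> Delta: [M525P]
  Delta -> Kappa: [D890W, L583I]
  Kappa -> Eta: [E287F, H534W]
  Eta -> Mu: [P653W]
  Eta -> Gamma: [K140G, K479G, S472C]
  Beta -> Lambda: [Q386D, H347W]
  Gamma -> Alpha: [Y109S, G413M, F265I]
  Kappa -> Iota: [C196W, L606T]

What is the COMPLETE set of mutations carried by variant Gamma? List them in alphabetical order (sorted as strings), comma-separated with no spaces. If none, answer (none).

Answer: D890W,E287F,H534W,K140G,K479G,L583I,M525P,S472C

Derivation:
At Beta: gained [] -> total []
At Delta: gained ['M525P'] -> total ['M525P']
At Kappa: gained ['D890W', 'L583I'] -> total ['D890W', 'L583I', 'M525P']
At Eta: gained ['E287F', 'H534W'] -> total ['D890W', 'E287F', 'H534W', 'L583I', 'M525P']
At Gamma: gained ['K140G', 'K479G', 'S472C'] -> total ['D890W', 'E287F', 'H534W', 'K140G', 'K479G', 'L583I', 'M525P', 'S472C']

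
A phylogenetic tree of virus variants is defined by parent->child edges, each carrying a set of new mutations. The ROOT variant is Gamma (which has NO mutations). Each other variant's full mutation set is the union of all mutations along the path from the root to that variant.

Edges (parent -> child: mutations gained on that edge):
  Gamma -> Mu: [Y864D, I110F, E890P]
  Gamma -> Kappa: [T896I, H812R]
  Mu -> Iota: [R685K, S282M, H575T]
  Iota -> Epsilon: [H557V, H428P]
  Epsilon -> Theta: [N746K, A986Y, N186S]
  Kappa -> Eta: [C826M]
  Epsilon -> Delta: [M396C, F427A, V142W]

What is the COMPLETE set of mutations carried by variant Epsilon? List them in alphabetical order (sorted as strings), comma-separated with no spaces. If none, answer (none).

At Gamma: gained [] -> total []
At Mu: gained ['Y864D', 'I110F', 'E890P'] -> total ['E890P', 'I110F', 'Y864D']
At Iota: gained ['R685K', 'S282M', 'H575T'] -> total ['E890P', 'H575T', 'I110F', 'R685K', 'S282M', 'Y864D']
At Epsilon: gained ['H557V', 'H428P'] -> total ['E890P', 'H428P', 'H557V', 'H575T', 'I110F', 'R685K', 'S282M', 'Y864D']

Answer: E890P,H428P,H557V,H575T,I110F,R685K,S282M,Y864D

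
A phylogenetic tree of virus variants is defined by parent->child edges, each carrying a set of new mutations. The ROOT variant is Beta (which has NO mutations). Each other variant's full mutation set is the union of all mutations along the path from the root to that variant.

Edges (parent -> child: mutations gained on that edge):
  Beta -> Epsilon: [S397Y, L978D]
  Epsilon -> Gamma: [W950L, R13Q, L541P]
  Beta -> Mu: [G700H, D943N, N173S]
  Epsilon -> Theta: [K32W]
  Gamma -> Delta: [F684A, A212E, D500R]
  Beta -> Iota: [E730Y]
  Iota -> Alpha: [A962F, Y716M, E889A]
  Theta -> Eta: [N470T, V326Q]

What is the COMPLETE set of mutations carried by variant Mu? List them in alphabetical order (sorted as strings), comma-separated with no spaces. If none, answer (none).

At Beta: gained [] -> total []
At Mu: gained ['G700H', 'D943N', 'N173S'] -> total ['D943N', 'G700H', 'N173S']

Answer: D943N,G700H,N173S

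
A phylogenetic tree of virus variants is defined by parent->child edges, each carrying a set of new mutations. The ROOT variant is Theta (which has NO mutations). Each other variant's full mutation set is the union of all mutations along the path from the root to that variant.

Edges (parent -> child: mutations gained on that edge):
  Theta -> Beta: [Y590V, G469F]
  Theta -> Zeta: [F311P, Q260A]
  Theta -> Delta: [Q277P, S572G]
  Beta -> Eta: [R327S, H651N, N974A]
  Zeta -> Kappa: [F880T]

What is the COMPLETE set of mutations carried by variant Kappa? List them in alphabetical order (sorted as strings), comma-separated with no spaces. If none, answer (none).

At Theta: gained [] -> total []
At Zeta: gained ['F311P', 'Q260A'] -> total ['F311P', 'Q260A']
At Kappa: gained ['F880T'] -> total ['F311P', 'F880T', 'Q260A']

Answer: F311P,F880T,Q260A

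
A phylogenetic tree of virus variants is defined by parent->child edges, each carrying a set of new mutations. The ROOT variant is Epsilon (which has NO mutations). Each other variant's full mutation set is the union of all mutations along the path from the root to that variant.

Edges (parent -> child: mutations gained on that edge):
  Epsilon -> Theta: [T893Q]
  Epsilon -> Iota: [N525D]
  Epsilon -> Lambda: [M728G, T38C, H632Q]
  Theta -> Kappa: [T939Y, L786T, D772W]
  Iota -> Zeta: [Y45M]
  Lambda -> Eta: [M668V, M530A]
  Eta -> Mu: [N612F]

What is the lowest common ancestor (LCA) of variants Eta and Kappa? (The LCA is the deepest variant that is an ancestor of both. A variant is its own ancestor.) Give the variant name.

Answer: Epsilon

Derivation:
Path from root to Eta: Epsilon -> Lambda -> Eta
  ancestors of Eta: {Epsilon, Lambda, Eta}
Path from root to Kappa: Epsilon -> Theta -> Kappa
  ancestors of Kappa: {Epsilon, Theta, Kappa}
Common ancestors: {Epsilon}
Walk up from Kappa: Kappa (not in ancestors of Eta), Theta (not in ancestors of Eta), Epsilon (in ancestors of Eta)
Deepest common ancestor (LCA) = Epsilon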